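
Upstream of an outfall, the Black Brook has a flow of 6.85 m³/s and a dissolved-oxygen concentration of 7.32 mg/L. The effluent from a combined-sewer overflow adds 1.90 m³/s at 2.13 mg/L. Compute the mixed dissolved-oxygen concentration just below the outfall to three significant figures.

Flow-weighted mixing: C = (Q_r C_r + Q_w C_w)/(Q_r + Q_w)
= (6.85×7.32 + 1.90×2.13)/(6.85 + 1.90) = 54.19/8.750 = 6.193 mg/L.

6.19 mg/L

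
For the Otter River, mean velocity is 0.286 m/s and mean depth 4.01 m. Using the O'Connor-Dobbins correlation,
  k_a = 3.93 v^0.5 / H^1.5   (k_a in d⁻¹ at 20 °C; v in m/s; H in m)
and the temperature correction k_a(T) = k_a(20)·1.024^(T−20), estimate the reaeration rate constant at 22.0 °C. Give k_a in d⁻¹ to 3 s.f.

k_a ≈ 0.274 d⁻¹

k_a(20) = 3.93 × 0.286^0.5 / 4.01^1.5 = 3.93 × 0.5348 / 8.030 = 0.2617 d⁻¹.
k_a(22.0) = 0.2617 × 1.024^(22.0−20) = 0.2617 × 1.049 = 0.2744 d⁻¹.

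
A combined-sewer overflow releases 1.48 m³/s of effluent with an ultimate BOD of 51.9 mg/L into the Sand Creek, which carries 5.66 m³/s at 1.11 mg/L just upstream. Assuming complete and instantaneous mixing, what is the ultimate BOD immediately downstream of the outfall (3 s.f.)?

Flow-weighted mixing: C = (Q_r C_r + Q_w C_w)/(Q_r + Q_w)
= (5.66×1.11 + 1.48×51.9)/(5.66 + 1.48) = 83.09/7.140 = 11.64 mg/L.

11.6 mg/L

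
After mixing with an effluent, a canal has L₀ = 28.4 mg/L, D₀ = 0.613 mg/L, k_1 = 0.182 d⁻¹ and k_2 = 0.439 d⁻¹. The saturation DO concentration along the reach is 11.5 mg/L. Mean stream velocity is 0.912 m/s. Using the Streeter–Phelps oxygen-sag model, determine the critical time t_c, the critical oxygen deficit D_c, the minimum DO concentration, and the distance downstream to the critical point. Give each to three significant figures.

t_c ≈ 3.31 d; D_c ≈ 6.45 mg/L; min DO ≈ 5.05 mg/L; x_c ≈ 260 km

t_c = [1/(k_2−k_1)] ln[(k_2/k_1)(1 − D₀(k_2−k_1)/(k_1 L₀))]
= [1/(0.439−0.182)] ln[(0.439/0.182)(1 − 0.613×0.2570/(0.182×28.4))]
= (1/0.2570) ln[2.412 × 0.9695] = 3.891 × ln(2.339) = 3.891 × 0.8495 = 3.306 d.
D_c = (k_1/k_2) L₀ e^(−k_1 t_c) = (0.182/0.439) × 28.4 × e^(−0.182×3.306) = 0.4146 × 28.4 × 0.5479 = 6.451 mg/L.
Minimum DO = C_s − D_c = 11.5 − 6.451 = 5.049 mg/L.
x_c = v t_c = 0.912 m/s × 3.306 d × 86400 s/d = 260500 m ≈ 260 km.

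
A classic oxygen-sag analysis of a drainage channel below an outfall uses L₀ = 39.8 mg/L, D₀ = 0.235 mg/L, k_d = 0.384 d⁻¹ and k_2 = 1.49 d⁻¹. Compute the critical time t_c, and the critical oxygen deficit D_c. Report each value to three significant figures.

With k_2/k_d = 3.880 and 1 − D₀(k_2−k_d)/(k_d L₀) = 0.9830,
t_c = ln(3.880 × 0.9830) / (1.49 − 0.384) = ln(3.814) / 1.106 = 1.339/1.106 = 1.210 d.
D_c = (k_d/k_2) L₀ e^(−k_d t_c) = (0.384/1.49) × 39.8 × e^(−0.384×1.210) = 0.2577 × 39.8 × 0.6283 = 6.444 mg/L.

t_c ≈ 1.21 d; D_c ≈ 6.44 mg/L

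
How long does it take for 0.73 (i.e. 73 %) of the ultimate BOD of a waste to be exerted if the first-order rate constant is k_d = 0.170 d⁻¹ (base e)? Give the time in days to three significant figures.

t ≈ 7.70 d

y/L₀ = 1 − e^(−k_d t) = 0.73 ⇒ e^(−k_d t) = 0.270
t = −ln(0.270) / 0.170 = 1.309 / 0.170 = 7.702 d.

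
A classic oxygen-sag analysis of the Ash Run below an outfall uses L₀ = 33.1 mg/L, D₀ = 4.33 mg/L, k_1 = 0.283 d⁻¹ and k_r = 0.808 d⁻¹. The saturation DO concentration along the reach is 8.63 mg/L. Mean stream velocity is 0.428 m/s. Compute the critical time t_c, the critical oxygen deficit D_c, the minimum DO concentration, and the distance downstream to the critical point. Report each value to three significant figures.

t_c ≈ 1.47 d; D_c ≈ 7.65 mg/L; min DO ≈ 0.980 mg/L; x_c ≈ 54.3 km

At the critical point dD/dt = 0, so k_1 L₀ e^(−k_1 t) = k_r D. Substituting D(t) from the Streeter–Phelps equation and solving for t gives
t_c = ln[(k_r/k_1)(1 − D₀(k_r−k_1)/(k_1 L₀))] / (k_r−k_1).
Here k_r−k_1 = 0.5250 d⁻¹ and 1 − D₀(k_r−k_1)/(k_1 L₀) = 1 − 4.33×0.5250/(0.283×33.1) = 0.7573, so
t_c = ln(2.855 × 0.7573) / 0.5250 = 0.7711 / 0.5250 = 1.469 d.
L(t_c) = L₀ e^(−k_1 t_c) = 33.1 × 0.6599 = 21.84 mg/L, and at the critical point k_r D_c = k_1 L, so D_c = (0.283/0.808) × 21.84 = 7.650 mg/L.
Minimum DO = C_s − D_c = 8.63 − 7.650 = 0.9798 mg/L.
x_c = v t_c = 0.428 m/s × 1.469 d × 86400 s/d = 54320 m ≈ 54.3 km.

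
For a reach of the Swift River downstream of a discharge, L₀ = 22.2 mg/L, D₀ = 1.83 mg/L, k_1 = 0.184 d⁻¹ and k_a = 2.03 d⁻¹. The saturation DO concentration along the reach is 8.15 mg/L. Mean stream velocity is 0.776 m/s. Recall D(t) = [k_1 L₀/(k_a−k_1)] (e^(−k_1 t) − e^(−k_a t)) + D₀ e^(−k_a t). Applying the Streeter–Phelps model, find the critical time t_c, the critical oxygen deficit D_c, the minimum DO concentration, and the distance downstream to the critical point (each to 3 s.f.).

t_c ≈ 0.350 d; D_c ≈ 1.89 mg/L; min DO ≈ 6.26 mg/L; x_c ≈ 23.5 km

t_c = [1/(k_a−k_1)] ln[(k_a/k_1)(1 − D₀(k_a−k_1)/(k_1 L₀))]
= [1/(2.03−0.184)] ln[(2.03/0.184)(1 − 1.83×1.846/(0.184×22.2))]
= (1/1.846) ln[11.03 × 0.1730] = 0.5417 × ln(1.909) = 0.5417 × 0.6463 = 0.3501 d.
L(t_c) = L₀ e^(−k_1 t_c) = 22.2 × 0.9376 = 20.81 mg/L, and at the critical point k_a D_c = k_1 L, so D_c = (0.184/2.03) × 20.81 = 1.887 mg/L.
Minimum DO = C_s − D_c = 8.15 − 1.887 = 6.263 mg/L.
x_c = v t_c = 0.776 m/s × 0.3501 d × 86400 s/d = 23470 m ≈ 23.5 km.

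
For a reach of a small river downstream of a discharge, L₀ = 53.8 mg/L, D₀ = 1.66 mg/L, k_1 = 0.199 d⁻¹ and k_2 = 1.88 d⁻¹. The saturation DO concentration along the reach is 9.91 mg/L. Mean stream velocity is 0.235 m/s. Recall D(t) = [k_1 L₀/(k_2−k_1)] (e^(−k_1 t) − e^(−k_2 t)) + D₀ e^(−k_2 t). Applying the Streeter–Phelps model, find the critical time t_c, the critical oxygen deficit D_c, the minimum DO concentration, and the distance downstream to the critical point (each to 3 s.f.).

t_c ≈ 1.16 d; D_c ≈ 4.52 mg/L; min DO ≈ 5.39 mg/L; x_c ≈ 23.5 km

t_c = [1/(k_2−k_1)] ln[(k_2/k_1)(1 − D₀(k_2−k_1)/(k_1 L₀))]
= [1/(1.88−0.199)] ln[(1.88/0.199)(1 − 1.66×1.681/(0.199×53.8))]
= (1/1.681) ln[9.447 × 0.7394] = 0.5949 × ln(6.985) = 0.5949 × 1.944 = 1.156 d.
L(t_c) = L₀ e^(−k_1 t_c) = 53.8 × 0.7945 = 42.74 mg/L, and at the critical point k_2 D_c = k_1 L, so D_c = (0.199/1.88) × 42.74 = 4.524 mg/L.
Minimum DO = C_s − D_c = 9.91 − 4.524 = 5.386 mg/L.
x_c = v t_c = 0.235 m/s × 1.156 d × 86400 s/d = 23480 m ≈ 23.5 km.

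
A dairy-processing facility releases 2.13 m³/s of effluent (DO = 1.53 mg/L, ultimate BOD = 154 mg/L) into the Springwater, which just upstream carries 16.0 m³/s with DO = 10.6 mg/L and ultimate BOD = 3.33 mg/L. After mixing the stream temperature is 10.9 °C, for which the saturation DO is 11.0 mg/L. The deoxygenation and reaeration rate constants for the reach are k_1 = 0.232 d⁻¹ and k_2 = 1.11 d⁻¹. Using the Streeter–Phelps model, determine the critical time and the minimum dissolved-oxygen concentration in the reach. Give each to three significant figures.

t_c ≈ 1.43 d; minimum DO ≈ 7.85 mg/L

Mixed DO = (16.0×10.6 + 2.13×1.53)/(16.0+2.13) = 172.9/18.13 = 9.534 mg/L.
Mixed L₀ = (16.0×3.33 + 2.13×154)/(18.13) = 381.3/18.13 = 21.03 mg/L.
Initial deficit D₀ = C_s − DO₀ = 11.0 − 9.534 = 1.466 mg/L.
t_c = (1/0.8780) ln[(1.11/0.232)(1 − 1.466×0.8780/(0.232×21.03))] = 1.139 × ln(3.523) = 1.434 d.
D_c = (0.232/1.11) × 21.03 × e^(−0.232×1.434) = 0.2090 × 21.03 × 0.7170 = 3.152 mg/L.
Minimum DO = 11.0 − 3.152 = 7.848 mg/L.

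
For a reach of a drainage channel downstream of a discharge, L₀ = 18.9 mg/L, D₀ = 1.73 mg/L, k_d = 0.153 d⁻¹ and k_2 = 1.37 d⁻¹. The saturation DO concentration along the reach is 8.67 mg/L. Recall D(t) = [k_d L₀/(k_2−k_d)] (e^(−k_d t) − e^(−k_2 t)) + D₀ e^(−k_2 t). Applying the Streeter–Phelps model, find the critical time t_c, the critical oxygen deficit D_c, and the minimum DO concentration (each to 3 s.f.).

t_c ≈ 0.731 d; D_c ≈ 1.89 mg/L; min DO ≈ 6.78 mg/L

t_c = [1/(k_2−k_d)] ln[(k_2/k_d)(1 − D₀(k_2−k_d)/(k_d L₀))]
= [1/(1.37−0.153)] ln[(1.37/0.153)(1 − 1.73×1.217/(0.153×18.9))]
= (1/1.217) ln[8.954 × 0.2719] = 0.8217 × ln(2.435) = 0.8217 × 0.8899 = 0.7312 d.
D_c = (k_d/k_2) L₀ e^(−k_d t_c) = (0.153/1.37) × 18.9 × e^(−0.153×0.7312) = 0.1117 × 18.9 × 0.8942 = 1.887 mg/L.
Minimum DO = C_s − D_c = 8.67 − 1.887 = 6.783 mg/L.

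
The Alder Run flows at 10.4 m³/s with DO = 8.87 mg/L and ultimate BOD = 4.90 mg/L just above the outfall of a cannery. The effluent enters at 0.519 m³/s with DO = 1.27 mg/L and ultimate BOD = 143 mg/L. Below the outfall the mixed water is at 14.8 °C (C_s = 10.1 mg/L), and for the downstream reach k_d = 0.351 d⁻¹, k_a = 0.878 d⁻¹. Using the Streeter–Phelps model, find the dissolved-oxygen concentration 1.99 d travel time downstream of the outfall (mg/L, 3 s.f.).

Mixed DO = (10.4×8.87 + 0.519×1.27)/(10.4+0.519) = 92.91/10.92 = 8.509 mg/L.
Mixed L₀ = (10.4×4.90 + 0.519×143)/(10.92) = 125.2/10.92 = 11.46 mg/L.
Initial deficit D₀ = C_s − DO₀ = 10.1 − 8.509 = 1.591 mg/L.
D(1.99) = [0.351×11.46/(0.878−0.351)](e^(−0.351×1.99) − e^(−0.878×1.99)) + 1.591 e^(−0.878×1.99)
= 7.636 × (0.4973 − 0.1743) + 1.591 × 0.1743 = 2.744 mg/L.
DO = 10.1 − 2.744 = 7.356 mg/L.

DO ≈ 7.36 mg/L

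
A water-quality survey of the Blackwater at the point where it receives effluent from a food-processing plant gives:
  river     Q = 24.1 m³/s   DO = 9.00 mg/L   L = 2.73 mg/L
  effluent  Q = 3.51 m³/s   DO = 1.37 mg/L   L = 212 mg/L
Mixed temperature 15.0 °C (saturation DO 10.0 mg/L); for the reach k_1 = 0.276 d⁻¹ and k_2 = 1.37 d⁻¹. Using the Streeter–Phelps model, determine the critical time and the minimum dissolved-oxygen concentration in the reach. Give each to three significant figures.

t_c ≈ 1.18 d; minimum DO ≈ 5.73 mg/L

Mixed DO = (24.1×9.00 + 3.51×1.37)/(24.1+3.51) = 221.7/27.61 = 8.030 mg/L.
Mixed L₀ = (24.1×2.73 + 3.51×212)/(27.61) = 809.9/27.61 = 29.33 mg/L.
Initial deficit D₀ = C_s − DO₀ = 10.0 − 8.030 = 1.970 mg/L.
t_c = (1/1.094) ln[(1.37/0.276)(1 − 1.970×1.094/(0.276×29.33))] = 0.9141 × ln(3.642) = 1.182 d.
D_c = (0.276/1.37) × 29.33 × e^(−0.276×1.182) = 0.2015 × 29.33 × 0.7217 = 4.265 mg/L.
Minimum DO = 10.0 − 4.265 = 5.735 mg/L.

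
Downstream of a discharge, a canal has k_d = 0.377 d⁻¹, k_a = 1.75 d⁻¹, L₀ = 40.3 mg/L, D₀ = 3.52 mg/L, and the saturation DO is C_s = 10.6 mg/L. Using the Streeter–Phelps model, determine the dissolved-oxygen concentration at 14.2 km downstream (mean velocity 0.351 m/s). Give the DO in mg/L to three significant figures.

DO ≈ 4.65 mg/L

Travel time t = x/v = 14.2 km / (0.351 m/s) = 14200 m / 0.351 m/s = 40460 s = 0.4682 d.
k_d L₀/(k_a−k_d) = 0.377×40.3/(1.75−0.377) = 15.19/1.373 = 11.07 mg/L.
e^(−k_d t) = e^(−0.377×0.4682) = 0.8382; e^(−k_a t) = e^(−1.75×0.4682) = 0.4407.
D = 11.07 × (0.8382 − 0.4407) + 3.52 × 0.4407 = 4.398 + 1.551 = 5.950 mg/L.
DO = C_s − D = 10.6 − 5.950 = 4.650 mg/L.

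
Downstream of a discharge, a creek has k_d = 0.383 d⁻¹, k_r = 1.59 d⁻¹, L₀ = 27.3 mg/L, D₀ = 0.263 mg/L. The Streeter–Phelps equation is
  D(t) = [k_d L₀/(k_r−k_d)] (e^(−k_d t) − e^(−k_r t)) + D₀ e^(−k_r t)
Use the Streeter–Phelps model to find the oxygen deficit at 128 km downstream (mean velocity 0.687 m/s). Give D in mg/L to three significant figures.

Travel time t = x/v = 128 km / (0.687 m/s) = 128000 m / 0.687 m/s = 186300 s = 2.156 d.
k_d L₀/(k_r−k_d) = 0.383×27.3/(1.59−0.383) = 10.46/1.207 = 8.663 mg/L.
e^(−k_d t) = e^(−0.383×2.156) = 0.4378; e^(−k_r t) = e^(−1.59×2.156) = 0.03243.
D = 8.663 × (0.4378 − 0.03243) + 0.263 × 0.03243 = 3.512 + 0.008528 = 3.520 mg/L.

D ≈ 3.52 mg/L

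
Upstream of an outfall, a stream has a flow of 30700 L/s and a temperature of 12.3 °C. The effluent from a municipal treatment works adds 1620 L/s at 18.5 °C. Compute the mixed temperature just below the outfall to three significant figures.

12.6 °C

Flow-weighted mixing: C = (Q_r C_r + Q_w C_w)/(Q_r + Q_w)
= (30700×12.3 + 1620×18.5)/(30700 + 1620) = 407600/32320 = 12.61 °C.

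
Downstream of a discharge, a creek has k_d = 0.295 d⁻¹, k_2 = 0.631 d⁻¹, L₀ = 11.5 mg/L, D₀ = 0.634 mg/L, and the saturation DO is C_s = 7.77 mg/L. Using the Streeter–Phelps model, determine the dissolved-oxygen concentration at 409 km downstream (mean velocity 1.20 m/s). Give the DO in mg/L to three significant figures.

Travel time t = x/v = 409 km / (1.20 m/s) = 409000 m / 1.20 m/s = 340800 s = 3.945 d.
k_d L₀/(k_2−k_d) = 0.295×11.5/(0.631−0.295) = 3.392/0.3360 = 10.10 mg/L.
e^(−k_d t) = e^(−0.295×3.945) = 0.3123; e^(−k_2 t) = e^(−0.631×3.945) = 0.08298.
D = 10.10 × (0.3123 − 0.08298) + 0.634 × 0.08298 = 2.316 + 0.05261 = 2.368 mg/L.
DO = C_s − D = 7.77 − 2.368 = 5.402 mg/L.

DO ≈ 5.40 mg/L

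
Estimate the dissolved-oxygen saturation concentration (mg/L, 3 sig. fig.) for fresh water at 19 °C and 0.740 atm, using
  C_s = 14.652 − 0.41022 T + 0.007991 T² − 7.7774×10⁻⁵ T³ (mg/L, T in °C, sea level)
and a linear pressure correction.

At sea level: C_s = 14.652 − 0.41022×19 + 0.007991×19² − 7.7774×10⁻⁵×19³ = 9.209 mg/L.
Pressure correction: C_s' = 9.209 × 0.740 = 6.815 mg/L.

C_s ≈ 6.81 mg/L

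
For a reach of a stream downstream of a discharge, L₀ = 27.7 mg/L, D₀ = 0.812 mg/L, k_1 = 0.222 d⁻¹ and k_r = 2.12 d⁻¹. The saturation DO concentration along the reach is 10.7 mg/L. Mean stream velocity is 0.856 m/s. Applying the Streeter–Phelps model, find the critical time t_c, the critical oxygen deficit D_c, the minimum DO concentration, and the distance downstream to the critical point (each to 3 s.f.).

t_c = [1/(k_r−k_1)] ln[(k_r/k_1)(1 − D₀(k_r−k_1)/(k_1 L₀))]
= [1/(2.12−0.222)] ln[(2.12/0.222)(1 − 0.812×1.898/(0.222×27.7))]
= (1/1.898) ln[9.550 × 0.7494] = 0.5269 × ln(7.156) = 0.5269 × 1.968 = 1.037 d.
D_c = (k_1/k_r) L₀ e^(−k_1 t_c) = (0.222/2.12) × 27.7 × e^(−0.222×1.037) = 0.1047 × 27.7 × 0.7944 = 2.304 mg/L.
Minimum DO = C_s − D_c = 10.7 − 2.304 = 8.396 mg/L.
x_c = v t_c = 0.856 m/s × 1.037 d × 86400 s/d = 76690 m ≈ 76.7 km.

t_c ≈ 1.04 d; D_c ≈ 2.30 mg/L; min DO ≈ 8.40 mg/L; x_c ≈ 76.7 km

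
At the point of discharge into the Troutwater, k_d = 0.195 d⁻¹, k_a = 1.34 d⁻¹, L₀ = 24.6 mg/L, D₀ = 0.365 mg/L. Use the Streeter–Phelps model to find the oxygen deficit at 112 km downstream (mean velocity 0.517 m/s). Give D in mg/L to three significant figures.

D ≈ 2.44 mg/L

Travel time t = x/v = 112 km / (0.517 m/s) = 112000 m / 0.517 m/s = 216600 s = 2.507 d.
k_d L₀/(k_a−k_d) = 0.195×24.6/(1.34−0.195) = 4.797/1.145 = 4.190 mg/L.
e^(−k_d t) = e^(−0.195×2.507) = 0.6133; e^(−k_a t) = e^(−1.34×2.507) = 0.03474.
D = 4.190 × (0.6133 − 0.03474) + 0.365 × 0.03474 = 2.424 + 0.01268 = 2.436 mg/L.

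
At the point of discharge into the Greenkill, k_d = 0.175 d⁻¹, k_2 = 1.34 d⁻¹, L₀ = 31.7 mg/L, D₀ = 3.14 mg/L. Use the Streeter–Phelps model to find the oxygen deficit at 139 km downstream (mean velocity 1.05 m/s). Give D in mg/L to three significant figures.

Travel time t = x/v = 139 km / (1.05 m/s) = 139000 m / 1.05 m/s = 132400 s = 1.532 d.
k_d L₀/(k_2−k_d) = 0.175×31.7/(1.34−0.175) = 5.547/1.165 = 4.762 mg/L.
e^(−k_d t) = e^(−0.175×1.532) = 0.7648; e^(−k_2 t) = e^(−1.34×1.532) = 0.1283.
D = 4.762 × (0.7648 − 0.1283) + 3.14 × 0.1283 = 3.031 + 0.4030 = 3.434 mg/L.

D ≈ 3.43 mg/L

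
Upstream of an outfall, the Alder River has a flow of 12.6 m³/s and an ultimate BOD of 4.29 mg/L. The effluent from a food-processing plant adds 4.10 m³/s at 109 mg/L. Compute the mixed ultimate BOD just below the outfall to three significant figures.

Flow-weighted mixing: C = (Q_r C_r + Q_w C_w)/(Q_r + Q_w)
= (12.6×4.29 + 4.10×109)/(12.6 + 4.10) = 501.0/16.70 = 30.00 mg/L.

30.0 mg/L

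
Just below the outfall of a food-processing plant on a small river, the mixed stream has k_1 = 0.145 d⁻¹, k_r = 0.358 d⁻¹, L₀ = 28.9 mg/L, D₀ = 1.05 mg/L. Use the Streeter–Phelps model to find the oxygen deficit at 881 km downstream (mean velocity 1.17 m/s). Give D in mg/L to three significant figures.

D ≈ 4.74 mg/L

Travel time t = x/v = 881 km / (1.17 m/s) = 881000 m / 1.17 m/s = 753000 s = 8.715 d.
k_1 L₀/(k_r−k_1) = 0.145×28.9/(0.358−0.145) = 4.190/0.2130 = 19.67 mg/L.
e^(−k_1 t) = e^(−0.145×8.715) = 0.2826; e^(−k_r t) = e^(−0.358×8.715) = 0.04416.
D = 19.67 × (0.2826 − 0.04416) + 1.05 × 0.04416 = 4.691 + 0.04636 = 4.738 mg/L.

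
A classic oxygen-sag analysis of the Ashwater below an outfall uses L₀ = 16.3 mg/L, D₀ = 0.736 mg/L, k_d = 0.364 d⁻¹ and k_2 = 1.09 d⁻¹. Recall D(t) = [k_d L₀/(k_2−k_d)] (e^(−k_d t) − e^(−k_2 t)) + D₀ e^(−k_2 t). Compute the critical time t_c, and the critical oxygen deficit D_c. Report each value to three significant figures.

At the critical point dD/dt = 0, so k_d L₀ e^(−k_d t) = k_2 D. Substituting D(t) from the Streeter–Phelps equation and solving for t gives
t_c = ln[(k_2/k_d)(1 − D₀(k_2−k_d)/(k_d L₀))] / (k_2−k_d).
Here k_2−k_d = 0.7260 d⁻¹ and 1 − D₀(k_2−k_d)/(k_d L₀) = 1 − 0.736×0.7260/(0.364×16.3) = 0.9099, so
t_c = ln(2.995 × 0.9099) / 0.7260 = 1.002 / 0.7260 = 1.381 d.
L(t_c) = L₀ e^(−k_d t_c) = 16.3 × 0.6050 = 9.861 mg/L, and at the critical point k_2 D_c = k_d L, so D_c = (0.364/1.09) × 9.861 = 3.293 mg/L.

t_c ≈ 1.38 d; D_c ≈ 3.29 mg/L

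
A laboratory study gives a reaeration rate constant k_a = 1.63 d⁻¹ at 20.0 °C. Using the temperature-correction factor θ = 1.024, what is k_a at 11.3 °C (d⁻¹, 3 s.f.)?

k_a(T₂) = k_a(T₁) · θ^(T₂−T₁) = 1.63 × 1.024^(11.3−20.0)
= 1.63 × 1.024^-8.70 = 1.63 × 0.8136 = 1.326 d⁻¹.

k_a ≈ 1.33 d⁻¹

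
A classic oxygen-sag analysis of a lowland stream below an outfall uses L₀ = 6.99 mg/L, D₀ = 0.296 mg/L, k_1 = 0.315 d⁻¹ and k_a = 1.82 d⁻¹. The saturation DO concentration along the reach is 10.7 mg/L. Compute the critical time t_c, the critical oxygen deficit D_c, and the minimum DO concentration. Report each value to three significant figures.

t_c = [1/(k_a−k_1)] ln[(k_a/k_1)(1 − D₀(k_a−k_1)/(k_1 L₀))]
= [1/(1.82−0.315)] ln[(1.82/0.315)(1 − 0.296×1.505/(0.315×6.99))]
= (1/1.505) ln[5.778 × 0.7977] = 0.6645 × ln(4.609) = 0.6645 × 1.528 = 1.015 d.
L(t_c) = L₀ e^(−k_1 t_c) = 6.99 × 0.7263 = 5.077 mg/L, and at the critical point k_a D_c = k_1 L, so D_c = (0.315/1.82) × 5.077 = 0.8787 mg/L.
Minimum DO = C_s − D_c = 10.7 − 0.8787 = 9.821 mg/L.

t_c ≈ 1.02 d; D_c ≈ 0.879 mg/L; min DO ≈ 9.82 mg/L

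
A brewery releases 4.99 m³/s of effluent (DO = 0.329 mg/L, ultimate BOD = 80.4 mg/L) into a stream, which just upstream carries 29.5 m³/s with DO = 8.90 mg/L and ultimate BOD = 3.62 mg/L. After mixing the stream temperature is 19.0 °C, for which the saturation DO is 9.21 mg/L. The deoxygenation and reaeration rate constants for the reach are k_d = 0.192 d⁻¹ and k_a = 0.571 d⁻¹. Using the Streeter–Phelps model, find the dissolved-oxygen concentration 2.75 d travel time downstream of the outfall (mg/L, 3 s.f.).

Mixed DO = (29.5×8.90 + 4.99×0.329)/(29.5+4.99) = 264.2/34.49 = 7.660 mg/L.
Mixed L₀ = (29.5×3.62 + 4.99×80.4)/(34.49) = 508.0/34.49 = 14.73 mg/L.
Initial deficit D₀ = C_s − DO₀ = 9.21 − 7.660 = 1.550 mg/L.
D(2.75) = [0.192×14.73/(0.571−0.192)](e^(−0.192×2.75) − e^(−0.571×2.75)) + 1.550 e^(−0.571×2.75)
= 7.461 × (0.5898 − 0.2080) + 1.550 × 0.2080 = 3.171 mg/L.
DO = 9.21 − 3.171 = 6.039 mg/L.

DO ≈ 6.04 mg/L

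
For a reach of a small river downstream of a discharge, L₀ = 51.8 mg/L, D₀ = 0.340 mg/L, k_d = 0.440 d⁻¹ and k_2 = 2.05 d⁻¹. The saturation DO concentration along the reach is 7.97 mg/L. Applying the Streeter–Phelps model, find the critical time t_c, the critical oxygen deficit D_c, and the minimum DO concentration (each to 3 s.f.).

t_c ≈ 0.941 d; D_c ≈ 7.35 mg/L; min DO ≈ 0.620 mg/L

t_c = [1/(k_2−k_d)] ln[(k_2/k_d)(1 − D₀(k_2−k_d)/(k_d L₀))]
= [1/(2.05−0.440)] ln[(2.05/0.440)(1 − 0.340×1.610/(0.440×51.8))]
= (1/1.610) ln[4.659 × 0.9760] = 0.6211 × ln(4.547) = 0.6211 × 1.515 = 0.9407 d.
D_c = (k_d/k_2) L₀ e^(−k_d t_c) = (0.440/2.05) × 51.8 × e^(−0.440×0.9407) = 0.2146 × 51.8 × 0.6611 = 7.350 mg/L.
Minimum DO = C_s − D_c = 7.97 − 7.350 = 0.6202 mg/L.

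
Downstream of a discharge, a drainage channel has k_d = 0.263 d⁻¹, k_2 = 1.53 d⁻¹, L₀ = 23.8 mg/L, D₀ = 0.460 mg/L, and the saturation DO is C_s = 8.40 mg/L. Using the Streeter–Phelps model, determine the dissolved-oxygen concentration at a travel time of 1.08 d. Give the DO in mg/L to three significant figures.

DO ≈ 5.54 mg/L

k_d L₀/(k_2−k_d) = 0.263×23.8/(1.53−0.263) = 6.259/1.267 = 4.940 mg/L.
e^(−k_d t) = e^(−0.263×1.080) = 0.7527; e^(−k_2 t) = e^(−1.53×1.080) = 0.1916.
D = 4.940 × (0.7527 − 0.1916) + 0.460 × 0.1916 = 2.772 + 0.08813 = 2.860 mg/L.
DO = C_s − D = 8.40 − 2.860 = 5.540 mg/L.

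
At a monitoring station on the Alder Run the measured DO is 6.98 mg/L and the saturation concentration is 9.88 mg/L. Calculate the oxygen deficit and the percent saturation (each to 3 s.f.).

D ≈ 2.90 mg/L; 70.6 % saturation

D = C_s − C = 9.88 − 6.98 = 2.90 mg/L.
% saturation = 6.98/9.88 × 100 = 70.6 %.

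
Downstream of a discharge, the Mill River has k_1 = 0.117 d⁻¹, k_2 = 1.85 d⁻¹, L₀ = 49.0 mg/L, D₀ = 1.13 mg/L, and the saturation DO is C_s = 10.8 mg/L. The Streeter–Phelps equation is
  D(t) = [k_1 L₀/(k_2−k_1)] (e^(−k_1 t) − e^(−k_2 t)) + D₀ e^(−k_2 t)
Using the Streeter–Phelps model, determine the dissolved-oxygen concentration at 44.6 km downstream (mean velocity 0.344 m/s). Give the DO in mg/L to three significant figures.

Travel time t = x/v = 44.6 km / (0.344 m/s) = 44600 m / 0.344 m/s = 129700 s = 1.501 d.
k_1 L₀/(k_2−k_1) = 0.117×49.0/(1.85−0.117) = 5.733/1.733 = 3.308 mg/L.
e^(−k_1 t) = e^(−0.117×1.501) = 0.8390; e^(−k_2 t) = e^(−1.85×1.501) = 0.06228.
D = 3.308 × (0.8390 − 0.06228) + 1.13 × 0.06228 = 2.569 + 0.07038 = 2.640 mg/L.
DO = C_s − D = 10.8 − 2.640 = 8.160 mg/L.

DO ≈ 8.16 mg/L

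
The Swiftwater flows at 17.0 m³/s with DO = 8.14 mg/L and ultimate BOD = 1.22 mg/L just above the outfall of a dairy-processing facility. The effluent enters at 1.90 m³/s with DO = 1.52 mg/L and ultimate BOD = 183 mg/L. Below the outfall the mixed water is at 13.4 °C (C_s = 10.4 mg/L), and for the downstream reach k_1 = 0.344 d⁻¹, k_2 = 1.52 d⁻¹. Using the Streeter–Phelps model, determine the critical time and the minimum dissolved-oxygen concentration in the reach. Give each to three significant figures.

t_c ≈ 0.652 d; minimum DO ≈ 6.87 mg/L

Mixed DO = (17.0×8.14 + 1.90×1.52)/(17.0+1.90) = 141.3/18.90 = 7.474 mg/L.
Mixed L₀ = (17.0×1.22 + 1.90×183)/(18.90) = 368.4/18.90 = 19.49 mg/L.
Initial deficit D₀ = C_s − DO₀ = 10.4 − 7.474 = 2.926 mg/L.
t_c = (1/1.176) ln[(1.52/0.344)(1 − 2.926×1.176/(0.344×19.49))] = 0.8503 × ln(2.152) = 0.6516 d.
D_c = (0.344/1.52) × 19.49 × e^(−0.344×0.6516) = 0.2263 × 19.49 × 0.7992 = 3.526 mg/L.
Minimum DO = 10.4 − 3.526 = 6.874 mg/L.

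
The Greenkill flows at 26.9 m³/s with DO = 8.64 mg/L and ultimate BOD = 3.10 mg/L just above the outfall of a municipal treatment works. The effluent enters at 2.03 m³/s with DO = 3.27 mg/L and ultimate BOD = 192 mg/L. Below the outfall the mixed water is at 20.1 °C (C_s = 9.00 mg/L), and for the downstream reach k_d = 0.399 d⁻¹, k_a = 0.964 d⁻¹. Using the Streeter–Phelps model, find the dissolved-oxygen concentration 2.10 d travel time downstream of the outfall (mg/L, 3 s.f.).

DO ≈ 5.43 mg/L

Mixed DO = (26.9×8.64 + 2.03×3.27)/(26.9+2.03) = 239.1/28.93 = 8.263 mg/L.
Mixed L₀ = (26.9×3.10 + 2.03×192)/(28.93) = 473.1/28.93 = 16.35 mg/L.
Initial deficit D₀ = C_s − DO₀ = 9.00 − 8.263 = 0.7368 mg/L.
D(2.10) = [0.399×16.35/(0.964−0.399)](e^(−0.399×2.10) − e^(−0.964×2.10)) + 0.7368 e^(−0.964×2.10)
= 11.55 × (0.4326 − 0.1321) + 0.7368 × 0.1321 = 3.569 mg/L.
DO = 9.00 − 3.569 = 5.431 mg/L.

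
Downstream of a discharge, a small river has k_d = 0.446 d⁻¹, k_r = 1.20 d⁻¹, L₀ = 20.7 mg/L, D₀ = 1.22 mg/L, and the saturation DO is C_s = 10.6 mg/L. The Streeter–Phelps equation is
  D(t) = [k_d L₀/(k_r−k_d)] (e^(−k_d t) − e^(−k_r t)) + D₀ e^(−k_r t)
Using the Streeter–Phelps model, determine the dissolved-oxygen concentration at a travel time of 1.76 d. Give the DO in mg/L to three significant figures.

k_d L₀/(k_r−k_d) = 0.446×20.7/(1.20−0.446) = 9.232/0.7540 = 12.24 mg/L.
e^(−k_d t) = e^(−0.446×1.760) = 0.4561; e^(−k_r t) = e^(−1.20×1.760) = 0.1210.
D = 12.24 × (0.4561 − 0.1210) + 1.22 × 0.1210 = 4.104 + 0.1476 = 4.251 mg/L.
DO = C_s − D = 10.6 − 4.251 = 6.349 mg/L.

DO ≈ 6.35 mg/L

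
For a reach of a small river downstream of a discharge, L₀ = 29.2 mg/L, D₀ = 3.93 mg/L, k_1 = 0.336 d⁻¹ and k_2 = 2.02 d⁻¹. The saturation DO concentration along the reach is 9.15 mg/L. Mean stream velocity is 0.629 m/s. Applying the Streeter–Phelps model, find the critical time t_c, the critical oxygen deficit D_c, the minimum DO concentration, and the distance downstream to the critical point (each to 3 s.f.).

With k_2/k_1 = 6.012 and 1 − D₀(k_2−k_1)/(k_1 L₀) = 0.3255,
t_c = ln(6.012 × 0.3255) / (2.02 − 0.336) = ln(1.957) / 1.684 = 0.6712/1.684 = 0.3986 d.
D_c = (k_1/k_2) L₀ e^(−k_1 t_c) = (0.336/2.02) × 29.2 × e^(−0.336×0.3986) = 0.1663 × 29.2 × 0.8747 = 4.248 mg/L.
Minimum DO = C_s − D_c = 9.15 − 4.248 = 4.902 mg/L.
x_c = v t_c = 0.629 m/s × 0.3986 d × 86400 s/d = 21660 m ≈ 21.7 km.

t_c ≈ 0.399 d; D_c ≈ 4.25 mg/L; min DO ≈ 4.90 mg/L; x_c ≈ 21.7 km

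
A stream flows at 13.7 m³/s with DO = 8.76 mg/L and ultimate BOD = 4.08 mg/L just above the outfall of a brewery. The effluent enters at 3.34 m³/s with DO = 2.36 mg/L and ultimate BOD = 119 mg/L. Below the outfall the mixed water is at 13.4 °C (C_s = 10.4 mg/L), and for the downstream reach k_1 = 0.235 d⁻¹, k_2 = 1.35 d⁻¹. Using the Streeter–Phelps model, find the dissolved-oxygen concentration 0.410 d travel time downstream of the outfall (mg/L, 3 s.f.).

Mixed DO = (13.7×8.76 + 3.34×2.36)/(13.7+3.34) = 127.9/17.04 = 7.506 mg/L.
Mixed L₀ = (13.7×4.08 + 3.34×119)/(17.04) = 453.4/17.04 = 26.61 mg/L.
Initial deficit D₀ = C_s − DO₀ = 10.4 − 7.506 = 2.894 mg/L.
D(0.410) = [0.235×26.61/(1.35−0.235)](e^(−0.235×0.410) − e^(−1.35×0.410)) + 2.894 e^(−1.35×0.410)
= 5.607 × (0.9081 − 0.5749) + 2.894 × 0.5749 = 3.533 mg/L.
DO = 10.4 − 3.533 = 6.867 mg/L.

DO ≈ 6.87 mg/L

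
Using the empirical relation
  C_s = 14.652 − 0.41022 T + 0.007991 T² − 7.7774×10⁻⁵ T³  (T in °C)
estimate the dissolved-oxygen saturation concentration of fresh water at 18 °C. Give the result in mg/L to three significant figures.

C_s ≈ 9.40 mg/L

C_s = 14.652 − 0.41022×18 + 0.007991×18² − 7.7774×10⁻⁵×18³ = 9.404 mg/L.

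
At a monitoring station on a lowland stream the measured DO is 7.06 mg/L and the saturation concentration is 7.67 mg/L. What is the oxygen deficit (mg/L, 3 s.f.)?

D ≈ 0.610 mg/L

D = C_s − C = 7.67 − 7.06 = 0.610 mg/L.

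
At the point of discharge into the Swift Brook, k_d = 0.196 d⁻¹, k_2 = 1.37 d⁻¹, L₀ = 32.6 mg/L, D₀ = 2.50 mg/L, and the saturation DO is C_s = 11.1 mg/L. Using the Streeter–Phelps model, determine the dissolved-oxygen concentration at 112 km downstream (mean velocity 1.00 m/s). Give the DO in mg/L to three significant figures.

Travel time t = x/v = 112 km / (1.00 m/s) = 112000 m / 1.00 m/s = 112000 s = 1.296 d.
k_d L₀/(k_2−k_d) = 0.196×32.6/(1.37−0.196) = 6.390/1.174 = 5.443 mg/L.
e^(−k_d t) = e^(−0.196×1.296) = 0.7756; e^(−k_2 t) = e^(−1.37×1.296) = 0.1693.
D = 5.443 × (0.7756 − 0.1693) + 2.50 × 0.1693 = 3.300 + 0.4233 = 3.723 mg/L.
DO = C_s − D = 11.1 − 3.723 = 7.377 mg/L.

DO ≈ 7.38 mg/L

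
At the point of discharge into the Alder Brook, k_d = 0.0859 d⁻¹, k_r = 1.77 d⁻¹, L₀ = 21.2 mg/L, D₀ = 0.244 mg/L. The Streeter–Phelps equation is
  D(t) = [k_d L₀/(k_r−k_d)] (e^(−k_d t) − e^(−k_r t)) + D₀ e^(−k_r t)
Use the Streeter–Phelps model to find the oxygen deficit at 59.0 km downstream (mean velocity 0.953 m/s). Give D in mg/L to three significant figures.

D ≈ 0.781 mg/L

Travel time t = x/v = 59.0 km / (0.953 m/s) = 59000 m / 0.953 m/s = 61910 s = 0.7165 d.
k_d L₀/(k_r−k_d) = 0.0859×21.2/(1.77−0.0859) = 1.821/1.684 = 1.081 mg/L.
e^(−k_d t) = e^(−0.0859×0.7165) = 0.9403; e^(−k_r t) = e^(−1.77×0.7165) = 0.2813.
D = 1.081 × (0.9403 − 0.2813) + 0.244 × 0.2813 = 0.7126 + 0.06864 = 0.7812 mg/L.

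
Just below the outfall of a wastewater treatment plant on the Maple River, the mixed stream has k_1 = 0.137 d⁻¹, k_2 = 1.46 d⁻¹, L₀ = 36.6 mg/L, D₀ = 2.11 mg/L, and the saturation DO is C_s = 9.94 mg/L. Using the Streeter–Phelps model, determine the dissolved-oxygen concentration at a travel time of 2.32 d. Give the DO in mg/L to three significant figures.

DO ≈ 7.24 mg/L

k_1 L₀/(k_2−k_1) = 0.137×36.6/(1.46−0.137) = 5.014/1.323 = 3.790 mg/L.
e^(−k_1 t) = e^(−0.137×2.320) = 0.7277; e^(−k_2 t) = e^(−1.46×2.320) = 0.03380.
D = 3.790 × (0.7277 − 0.03380) + 2.11 × 0.03380 = 2.630 + 0.07132 = 2.701 mg/L.
DO = C_s − D = 9.94 − 2.701 = 7.239 mg/L.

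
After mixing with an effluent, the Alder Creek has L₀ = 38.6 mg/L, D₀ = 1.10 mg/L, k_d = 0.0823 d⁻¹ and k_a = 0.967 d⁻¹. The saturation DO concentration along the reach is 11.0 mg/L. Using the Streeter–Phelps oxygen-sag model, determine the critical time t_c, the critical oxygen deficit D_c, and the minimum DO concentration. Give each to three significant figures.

t_c = [1/(k_a−k_d)] ln[(k_a/k_d)(1 − D₀(k_a−k_d)/(k_d L₀))]
= [1/(0.967−0.0823)] ln[(0.967/0.0823)(1 − 1.10×0.8847/(0.0823×38.6))]
= (1/0.8847) ln[11.75 × 0.6937] = 1.130 × ln(8.150) = 1.130 × 2.098 = 2.371 d.
L(t_c) = L₀ e^(−k_d t_c) = 38.6 × 0.8227 = 31.76 mg/L, and at the critical point k_a D_c = k_d L, so D_c = (0.0823/0.967) × 31.76 = 2.703 mg/L.
Minimum DO = C_s − D_c = 11.0 − 2.703 = 8.297 mg/L.

t_c ≈ 2.37 d; D_c ≈ 2.70 mg/L; min DO ≈ 8.30 mg/L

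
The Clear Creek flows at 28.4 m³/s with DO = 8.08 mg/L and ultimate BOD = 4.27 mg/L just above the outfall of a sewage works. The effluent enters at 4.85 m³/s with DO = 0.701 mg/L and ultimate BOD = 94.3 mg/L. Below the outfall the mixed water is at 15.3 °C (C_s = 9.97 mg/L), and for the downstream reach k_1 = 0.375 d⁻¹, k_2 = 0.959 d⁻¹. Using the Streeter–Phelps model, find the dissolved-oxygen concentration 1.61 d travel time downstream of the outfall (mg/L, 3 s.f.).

DO ≈ 5.61 mg/L

Mixed DO = (28.4×8.08 + 4.85×0.701)/(28.4+4.85) = 232.9/33.25 = 7.004 mg/L.
Mixed L₀ = (28.4×4.27 + 4.85×94.3)/(33.25) = 578.6/33.25 = 17.40 mg/L.
Initial deficit D₀ = C_s − DO₀ = 9.97 − 7.004 = 2.966 mg/L.
D(1.61) = [0.375×17.40/(0.959−0.375)](e^(−0.375×1.61) − e^(−0.959×1.61)) + 2.966 e^(−0.959×1.61)
= 11.17 × (0.5468 − 0.2135) + 2.966 × 0.2135 = 4.357 mg/L.
DO = 9.97 − 4.357 = 5.613 mg/L.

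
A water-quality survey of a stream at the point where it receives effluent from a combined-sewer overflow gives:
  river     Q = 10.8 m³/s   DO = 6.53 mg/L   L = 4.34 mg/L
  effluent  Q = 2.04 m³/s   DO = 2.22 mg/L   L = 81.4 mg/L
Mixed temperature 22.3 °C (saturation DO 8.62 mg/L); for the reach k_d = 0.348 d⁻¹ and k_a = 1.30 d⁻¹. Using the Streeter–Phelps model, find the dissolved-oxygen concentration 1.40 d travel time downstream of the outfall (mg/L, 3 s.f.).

Mixed DO = (10.8×6.53 + 2.04×2.22)/(10.8+2.04) = 75.05/12.84 = 5.845 mg/L.
Mixed L₀ = (10.8×4.34 + 2.04×81.4)/(12.84) = 212.9/12.84 = 16.58 mg/L.
Initial deficit D₀ = C_s − DO₀ = 8.62 − 5.845 = 2.775 mg/L.
D(1.40) = [0.348×16.58/(1.30−0.348)](e^(−0.348×1.40) − e^(−1.30×1.40)) + 2.775 e^(−1.30×1.40)
= 6.062 × (0.6143 − 0.1620) + 2.775 × 0.1620 = 3.192 mg/L.
DO = 8.62 − 3.192 = 5.428 mg/L.

DO ≈ 5.43 mg/L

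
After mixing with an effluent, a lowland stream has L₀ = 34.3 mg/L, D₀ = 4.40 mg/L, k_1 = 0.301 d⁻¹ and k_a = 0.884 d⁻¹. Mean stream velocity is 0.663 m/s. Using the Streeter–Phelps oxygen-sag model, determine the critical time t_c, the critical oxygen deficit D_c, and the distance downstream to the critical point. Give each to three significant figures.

t_c = [1/(k_a−k_1)] ln[(k_a/k_1)(1 − D₀(k_a−k_1)/(k_1 L₀))]
= [1/(0.884−0.301)] ln[(0.884/0.301)(1 − 4.40×0.5830/(0.301×34.3))]
= (1/0.5830) ln[2.937 × 0.7515] = 1.715 × ln(2.207) = 1.715 × 0.7917 = 1.358 d.
D_c = (k_1/k_a) L₀ e^(−k_1 t_c) = (0.301/0.884) × 34.3 × e^(−0.301×1.358) = 0.3405 × 34.3 × 0.6645 = 7.760 mg/L.
x_c = v t_c = 0.663 m/s × 1.358 d × 86400 s/d = 77790 m ≈ 77.8 km.

t_c ≈ 1.36 d; D_c ≈ 7.76 mg/L; x_c ≈ 77.8 km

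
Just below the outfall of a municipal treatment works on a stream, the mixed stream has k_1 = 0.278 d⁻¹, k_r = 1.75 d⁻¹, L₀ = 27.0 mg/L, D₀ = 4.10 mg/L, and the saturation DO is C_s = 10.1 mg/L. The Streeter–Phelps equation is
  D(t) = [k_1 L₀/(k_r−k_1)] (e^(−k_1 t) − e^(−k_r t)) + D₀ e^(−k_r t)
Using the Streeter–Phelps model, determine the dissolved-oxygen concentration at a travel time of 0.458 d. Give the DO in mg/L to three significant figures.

k_1 L₀/(k_r−k_1) = 0.278×27.0/(1.75−0.278) = 7.506/1.472 = 5.099 mg/L.
e^(−k_1 t) = e^(−0.278×0.4580) = 0.8804; e^(−k_r t) = e^(−1.75×0.4580) = 0.4487.
D = 5.099 × (0.8804 − 0.4487) + 4.10 × 0.4487 = 2.202 + 1.839 = 4.041 mg/L.
DO = C_s − D = 10.1 − 4.041 = 6.059 mg/L.

DO ≈ 6.06 mg/L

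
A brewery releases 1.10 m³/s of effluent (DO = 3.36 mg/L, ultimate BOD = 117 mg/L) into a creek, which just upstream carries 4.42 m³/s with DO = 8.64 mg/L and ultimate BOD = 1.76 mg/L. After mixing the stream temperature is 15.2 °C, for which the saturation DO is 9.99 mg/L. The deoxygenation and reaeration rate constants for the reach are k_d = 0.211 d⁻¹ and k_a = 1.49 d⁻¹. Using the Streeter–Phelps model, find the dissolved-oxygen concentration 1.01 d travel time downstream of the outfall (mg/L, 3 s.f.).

Mixed DO = (4.42×8.64 + 1.10×3.36)/(4.42+1.10) = 41.88/5.520 = 7.588 mg/L.
Mixed L₀ = (4.42×1.76 + 1.10×117)/(5.520) = 136.5/5.520 = 24.72 mg/L.
Initial deficit D₀ = C_s − DO₀ = 9.99 − 7.588 = 2.402 mg/L.
D(1.01) = [0.211×24.72/(1.49−0.211)](e^(−0.211×1.01) − e^(−1.49×1.01)) + 2.402 e^(−1.49×1.01)
= 4.079 × (0.8081 − 0.2220) + 2.402 × 0.2220 = 2.924 mg/L.
DO = 9.99 − 2.924 = 7.066 mg/L.

DO ≈ 7.07 mg/L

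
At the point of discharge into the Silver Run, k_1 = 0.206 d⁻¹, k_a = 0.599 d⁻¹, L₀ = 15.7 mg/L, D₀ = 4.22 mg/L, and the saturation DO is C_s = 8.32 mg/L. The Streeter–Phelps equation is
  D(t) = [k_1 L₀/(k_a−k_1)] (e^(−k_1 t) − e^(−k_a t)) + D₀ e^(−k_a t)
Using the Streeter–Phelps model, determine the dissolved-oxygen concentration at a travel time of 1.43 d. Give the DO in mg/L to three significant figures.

DO ≈ 3.89 mg/L

k_1 L₀/(k_a−k_1) = 0.206×15.7/(0.599−0.206) = 3.234/0.3930 = 8.230 mg/L.
e^(−k_1 t) = e^(−0.206×1.430) = 0.7448; e^(−k_a t) = e^(−0.599×1.430) = 0.4246.
D = 8.230 × (0.7448 − 0.4246) + 4.22 × 0.4246 = 2.635 + 1.792 = 4.427 mg/L.
DO = C_s − D = 8.32 − 4.427 = 3.893 mg/L.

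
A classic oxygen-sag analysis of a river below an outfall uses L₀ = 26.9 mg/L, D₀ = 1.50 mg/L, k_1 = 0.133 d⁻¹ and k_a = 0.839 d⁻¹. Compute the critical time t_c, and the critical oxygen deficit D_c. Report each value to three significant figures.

t_c ≈ 2.11 d; D_c ≈ 3.22 mg/L

At the critical point dD/dt = 0, so k_1 L₀ e^(−k_1 t) = k_a D. Substituting D(t) from the Streeter–Phelps equation and solving for t gives
t_c = ln[(k_a/k_1)(1 − D₀(k_a−k_1)/(k_1 L₀))] / (k_a−k_1).
Here k_a−k_1 = 0.7060 d⁻¹ and 1 − D₀(k_a−k_1)/(k_1 L₀) = 1 − 1.50×0.7060/(0.133×26.9) = 0.7040, so
t_c = ln(6.308 × 0.7040) / 0.7060 = 1.491 / 0.7060 = 2.112 d.
L(t_c) = L₀ e^(−k_1 t_c) = 26.9 × 0.7551 = 20.31 mg/L, and at the critical point k_a D_c = k_1 L, so D_c = (0.133/0.839) × 20.31 = 3.220 mg/L.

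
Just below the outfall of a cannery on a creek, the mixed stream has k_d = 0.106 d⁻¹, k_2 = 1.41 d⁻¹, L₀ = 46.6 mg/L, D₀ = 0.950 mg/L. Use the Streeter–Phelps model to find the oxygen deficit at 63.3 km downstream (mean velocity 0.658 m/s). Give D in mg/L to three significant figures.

Travel time t = x/v = 63.3 km / (0.658 m/s) = 63300 m / 0.658 m/s = 96200 s = 1.113 d.
k_d L₀/(k_2−k_d) = 0.106×46.6/(1.41−0.106) = 4.940/1.304 = 3.788 mg/L.
e^(−k_d t) = e^(−0.106×1.113) = 0.8887; e^(−k_2 t) = e^(−1.41×1.113) = 0.2081.
D = 3.788 × (0.8887 − 0.2081) + 0.950 × 0.2081 = 2.578 + 0.1977 = 2.776 mg/L.

D ≈ 2.78 mg/L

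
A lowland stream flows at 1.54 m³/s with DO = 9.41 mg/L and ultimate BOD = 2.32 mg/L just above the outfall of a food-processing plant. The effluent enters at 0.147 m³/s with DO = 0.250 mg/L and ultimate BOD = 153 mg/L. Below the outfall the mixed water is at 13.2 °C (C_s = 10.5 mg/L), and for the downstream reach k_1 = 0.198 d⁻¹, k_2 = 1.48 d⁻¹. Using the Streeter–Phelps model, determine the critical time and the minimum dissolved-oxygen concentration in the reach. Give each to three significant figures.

t_c ≈ 0.347 d; minimum DO ≈ 8.57 mg/L

Mixed DO = (1.54×9.41 + 0.147×0.250)/(1.54+0.147) = 14.53/1.687 = 8.612 mg/L.
Mixed L₀ = (1.54×2.32 + 0.147×153)/(1.687) = 26.06/1.687 = 15.45 mg/L.
Initial deficit D₀ = C_s − DO₀ = 10.5 − 8.612 = 1.888 mg/L.
t_c = (1/1.282) ln[(1.48/0.198)(1 − 1.888×1.282/(0.198×15.45))] = 0.7800 × ln(1.560) = 0.3469 d.
D_c = (0.198/1.48) × 15.45 × e^(−0.198×0.3469) = 0.1338 × 15.45 × 0.9336 = 1.930 mg/L.
Minimum DO = 10.5 − 1.930 = 8.570 mg/L.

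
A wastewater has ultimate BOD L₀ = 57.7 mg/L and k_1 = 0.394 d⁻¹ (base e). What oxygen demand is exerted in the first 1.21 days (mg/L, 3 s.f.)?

y_t = L₀(1 − e^(−k_1 t)) = 57.7 × (1 − e^(−0.394×1.21))
= 57.7 × (1 − 0.6208) = 57.7 × 0.3792 = 21.88 mg/L.

y ≈ 21.9 mg/L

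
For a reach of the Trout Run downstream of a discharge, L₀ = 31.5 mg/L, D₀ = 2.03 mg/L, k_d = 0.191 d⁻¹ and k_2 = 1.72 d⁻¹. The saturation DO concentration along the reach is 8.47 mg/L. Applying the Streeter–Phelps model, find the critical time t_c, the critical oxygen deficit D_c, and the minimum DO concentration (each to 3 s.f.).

t_c ≈ 0.963 d; D_c ≈ 2.91 mg/L; min DO ≈ 5.56 mg/L

t_c = [1/(k_2−k_d)] ln[(k_2/k_d)(1 − D₀(k_2−k_d)/(k_d L₀))]
= [1/(1.72−0.191)] ln[(1.72/0.191)(1 − 2.03×1.529/(0.191×31.5))]
= (1/1.529) ln[9.005 × 0.4841] = 0.6540 × ln(4.359) = 0.6540 × 1.472 = 0.9630 d.
D_c = (k_d/k_2) L₀ e^(−k_d t_c) = (0.191/1.72) × 31.5 × e^(−0.191×0.9630) = 0.1110 × 31.5 × 0.8320 = 2.910 mg/L.
Minimum DO = C_s − D_c = 8.47 − 2.910 = 5.560 mg/L.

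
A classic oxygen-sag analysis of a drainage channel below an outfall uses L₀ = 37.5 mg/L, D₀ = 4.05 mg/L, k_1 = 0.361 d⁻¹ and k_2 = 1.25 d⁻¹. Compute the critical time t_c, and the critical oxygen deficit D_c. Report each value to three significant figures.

t_c = [1/(k_2−k_1)] ln[(k_2/k_1)(1 − D₀(k_2−k_1)/(k_1 L₀))]
= [1/(1.25−0.361)] ln[(1.25/0.361)(1 − 4.05×0.8890/(0.361×37.5))]
= (1/0.8890) ln[3.463 × 0.7340] = 1.125 × ln(2.542) = 1.125 × 0.9328 = 1.049 d.
D_c = (k_1/k_2) L₀ e^(−k_1 t_c) = (0.361/1.25) × 37.5 × e^(−0.361×1.049) = 0.2888 × 37.5 × 0.6847 = 7.415 mg/L.

t_c ≈ 1.05 d; D_c ≈ 7.42 mg/L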